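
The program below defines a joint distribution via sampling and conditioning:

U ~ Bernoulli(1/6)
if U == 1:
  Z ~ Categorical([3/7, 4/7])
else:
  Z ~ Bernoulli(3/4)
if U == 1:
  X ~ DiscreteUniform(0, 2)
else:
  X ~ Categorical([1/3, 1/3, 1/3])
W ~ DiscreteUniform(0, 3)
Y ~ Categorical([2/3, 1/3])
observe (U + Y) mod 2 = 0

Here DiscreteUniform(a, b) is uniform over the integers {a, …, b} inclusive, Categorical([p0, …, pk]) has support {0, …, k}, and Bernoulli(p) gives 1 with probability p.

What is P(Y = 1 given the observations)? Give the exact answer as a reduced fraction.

Enumerate traces; 48 have nonzero weight after conditioning:
  (U=0, Z=0, X=0, W=0, Y=0) weight 5/432
  (U=0, Z=0, X=0, W=1, Y=0) weight 5/432
  (U=0, Z=0, X=0, W=2, Y=0) weight 5/432
  (U=0, Z=0, X=0, W=3, Y=0) weight 5/432
  (U=0, Z=0, X=1, W=0, Y=0) weight 5/432
  (U=0, Z=0, X=1, W=1, Y=0) weight 5/432
  (U=0, Z=0, X=1, W=2, Y=0) weight 5/432
  (U=0, Z=0, X=1, W=3, Y=0) weight 5/432
  (U=1, Z=0, X=0, W=0, Y=1) weight 1/504
  … 39 more
Group by Y:
  weight(Y=0) = 5/9
  weight(Y=1) = 1/18
Total weight = 5/9 + 1/18 = 11/18
P(Y=0 | obs) = 5/9 / 11/18 = 10/11
P(Y=1 | obs) = 1/18 / 11/18 = 1/11

P(Y = 1 | obs) = 1/11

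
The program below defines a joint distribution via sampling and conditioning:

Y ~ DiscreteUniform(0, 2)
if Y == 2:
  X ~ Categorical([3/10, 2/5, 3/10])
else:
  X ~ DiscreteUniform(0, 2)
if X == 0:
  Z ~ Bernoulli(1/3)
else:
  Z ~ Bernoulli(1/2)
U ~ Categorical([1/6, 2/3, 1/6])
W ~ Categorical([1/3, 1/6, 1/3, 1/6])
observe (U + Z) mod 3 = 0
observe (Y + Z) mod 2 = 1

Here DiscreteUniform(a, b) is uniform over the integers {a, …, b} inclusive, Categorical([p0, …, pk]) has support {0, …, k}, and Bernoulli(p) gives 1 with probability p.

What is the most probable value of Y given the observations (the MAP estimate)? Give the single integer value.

Enumerate traces; 36 have nonzero weight after conditioning:
  (Y=0, X=0, Z=1, U=2, W=0) weight 1/486
  (Y=0, X=0, Z=1, U=2, W=1) weight 1/972
  (Y=0, X=0, Z=1, U=2, W=2) weight 1/486
  (Y=0, X=0, Z=1, U=2, W=3) weight 1/972
  (Y=0, X=1, Z=1, U=2, W=0) weight 1/324
  (Y=0, X=1, Z=1, U=2, W=1) weight 1/648
  (Y=0, X=1, Z=1, U=2, W=2) weight 1/324
  (Y=0, X=1, Z=1, U=2, W=3) weight 1/648
  (Y=1, X=0, Z=0, U=0, W=0) weight 1/243
  (Y=2, X=0, Z=1, U=2, W=0) weight 1/540
  … 26 more
Group by Y:
  weight(Y=0) = 2/81
  weight(Y=1) = 5/162
  weight(Y=2) = 1/40
Total weight = 2/81 + 5/162 + 1/40 = 29/360
P(Y=0 | obs) = 2/81 / 29/360 = 80/261
P(Y=1 | obs) = 5/162 / 29/360 = 100/261
P(Y=2 | obs) = 1/40 / 29/360 = 9/29
argmax = 1

argmax_v P(Y = v | obs) = 1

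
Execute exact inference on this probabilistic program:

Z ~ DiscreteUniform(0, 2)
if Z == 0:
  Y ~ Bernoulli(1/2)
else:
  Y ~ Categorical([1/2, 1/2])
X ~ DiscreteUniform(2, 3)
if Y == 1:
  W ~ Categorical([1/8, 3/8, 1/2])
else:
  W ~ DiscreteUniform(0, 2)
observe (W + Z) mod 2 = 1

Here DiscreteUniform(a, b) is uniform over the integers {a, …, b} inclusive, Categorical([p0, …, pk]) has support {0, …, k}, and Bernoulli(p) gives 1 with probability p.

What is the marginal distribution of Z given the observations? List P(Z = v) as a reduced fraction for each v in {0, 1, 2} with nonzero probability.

P(Z=0) = 17/65, P(Z=1) = 31/65, P(Z=2) = 17/65

Enumerate traces; 16 have nonzero weight after conditioning:
  (Z=0, Y=0, X=2, W=1) weight 1/36
  (Z=0, Y=0, X=3, W=1) weight 1/36
  (Z=0, Y=1, X=2, W=1) weight 1/32
  (Z=0, Y=1, X=3, W=1) weight 1/32
  (Z=1, Y=0, X=2, W=0) weight 1/36
  (Z=1, Y=0, X=2, W=2) weight 1/36
  (Z=1, Y=0, X=3, W=0) weight 1/36
  (Z=1, Y=0, X=3, W=2) weight 1/36
  (Z=2, Y=0, X=2, W=1) weight 1/36
  … 7 more
Group by Z:
  weight(Z=0) = 17/144
  weight(Z=1) = 31/144
  weight(Z=2) = 17/144
Total weight = 17/144 + 31/144 + 17/144 = 65/144
P(Z=0 | obs) = 17/144 / 65/144 = 17/65
P(Z=1 | obs) = 31/144 / 65/144 = 31/65
P(Z=2 | obs) = 17/144 / 65/144 = 17/65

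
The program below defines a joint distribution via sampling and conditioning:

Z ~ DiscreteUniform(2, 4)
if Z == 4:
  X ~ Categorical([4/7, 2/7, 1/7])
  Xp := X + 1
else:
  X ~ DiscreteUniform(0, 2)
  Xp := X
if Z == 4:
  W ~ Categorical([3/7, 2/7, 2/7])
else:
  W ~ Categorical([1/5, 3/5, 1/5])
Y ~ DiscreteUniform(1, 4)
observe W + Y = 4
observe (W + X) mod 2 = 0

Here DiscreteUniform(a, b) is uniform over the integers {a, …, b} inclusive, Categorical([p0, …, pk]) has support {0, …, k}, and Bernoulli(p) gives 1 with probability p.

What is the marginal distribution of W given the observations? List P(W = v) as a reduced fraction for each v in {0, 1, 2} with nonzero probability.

Enumerate traces; 15 have nonzero weight after conditioning:
  (Z=2, X=0, W=0, Y=4) weight 1/180
  (Z=2, X=0, W=2, Y=2) weight 1/180
  (Z=2, X=1, W=1, Y=3) weight 1/60
  (Z=2, X=2, W=0, Y=4) weight 1/180
  (Z=2, X=2, W=2, Y=2) weight 1/180
  (Z=3, X=0, W=0, Y=4) weight 1/180
  (Z=3, X=0, W=2, Y=2) weight 1/180
  (Z=3, X=1, W=1, Y=3) weight 1/60
  … 7 more
Group by W:
  weight(W=0) = 421/8820
  weight(W=1) = 59/1470
  weight(W=2) = 173/4410
Total weight = 421/8820 + 59/1470 + 173/4410 = 1121/8820
P(W=0 | obs) = 421/8820 / 1121/8820 = 421/1121
P(W=1 | obs) = 59/1470 / 1121/8820 = 6/19
P(W=2 | obs) = 173/4410 / 1121/8820 = 346/1121

P(W=0) = 421/1121, P(W=1) = 6/19, P(W=2) = 346/1121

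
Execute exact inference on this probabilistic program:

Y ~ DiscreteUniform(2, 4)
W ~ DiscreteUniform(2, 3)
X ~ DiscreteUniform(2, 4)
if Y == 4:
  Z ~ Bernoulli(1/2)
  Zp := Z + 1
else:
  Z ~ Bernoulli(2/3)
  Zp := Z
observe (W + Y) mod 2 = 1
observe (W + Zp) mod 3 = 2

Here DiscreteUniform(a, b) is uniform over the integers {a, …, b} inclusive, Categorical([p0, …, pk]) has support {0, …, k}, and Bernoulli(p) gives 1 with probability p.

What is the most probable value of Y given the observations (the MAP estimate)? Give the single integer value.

Enumerate traces; 6 have nonzero weight after conditioning:
  (Y=3, W=2, X=2, Z=0) weight 1/54
  (Y=3, W=2, X=3, Z=0) weight 1/54
  (Y=3, W=2, X=4, Z=0) weight 1/54
  (Y=4, W=3, X=2, Z=1) weight 1/36
  (Y=4, W=3, X=3, Z=1) weight 1/36
  (Y=4, W=3, X=4, Z=1) weight 1/36
Group by Y:
  weight(Y=3) = 1/18
  weight(Y=4) = 1/12
Total weight = 1/18 + 1/12 = 5/36
P(Y=3 | obs) = 1/18 / 5/36 = 2/5
P(Y=4 | obs) = 1/12 / 5/36 = 3/5
argmax = 4

argmax_v P(Y = v | obs) = 4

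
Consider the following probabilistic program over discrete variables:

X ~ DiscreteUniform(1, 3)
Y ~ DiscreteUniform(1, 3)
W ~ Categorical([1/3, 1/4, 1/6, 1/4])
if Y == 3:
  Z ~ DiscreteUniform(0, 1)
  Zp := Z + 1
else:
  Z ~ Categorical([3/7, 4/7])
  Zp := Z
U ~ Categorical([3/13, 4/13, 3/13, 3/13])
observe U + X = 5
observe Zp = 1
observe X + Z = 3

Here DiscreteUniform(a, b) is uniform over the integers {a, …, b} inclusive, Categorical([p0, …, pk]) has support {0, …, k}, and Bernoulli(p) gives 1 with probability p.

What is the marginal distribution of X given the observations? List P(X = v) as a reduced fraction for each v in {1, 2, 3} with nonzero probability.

P(X=2) = 16/23, P(X=3) = 7/23

Enumerate traces; 12 have nonzero weight after conditioning:
  (X=2, Y=1, W=0, Z=1, U=3) weight 4/819
  (X=2, Y=1, W=1, Z=1, U=3) weight 1/273
  (X=2, Y=1, W=2, Z=1, U=3) weight 2/819
  (X=2, Y=1, W=3, Z=1, U=3) weight 1/273
  (X=2, Y=2, W=0, Z=1, U=3) weight 4/819
  (X=2, Y=2, W=1, Z=1, U=3) weight 1/273
  (X=2, Y=2, W=2, Z=1, U=3) weight 2/819
  (X=2, Y=2, W=3, Z=1, U=3) weight 1/273
  (X=3, Y=3, W=0, Z=0, U=2) weight 1/234
  … 3 more
Group by X:
  weight(X=2) = 8/273
  weight(X=3) = 1/78
Total weight = 8/273 + 1/78 = 23/546
P(X=2 | obs) = 8/273 / 23/546 = 16/23
P(X=3 | obs) = 1/78 / 23/546 = 7/23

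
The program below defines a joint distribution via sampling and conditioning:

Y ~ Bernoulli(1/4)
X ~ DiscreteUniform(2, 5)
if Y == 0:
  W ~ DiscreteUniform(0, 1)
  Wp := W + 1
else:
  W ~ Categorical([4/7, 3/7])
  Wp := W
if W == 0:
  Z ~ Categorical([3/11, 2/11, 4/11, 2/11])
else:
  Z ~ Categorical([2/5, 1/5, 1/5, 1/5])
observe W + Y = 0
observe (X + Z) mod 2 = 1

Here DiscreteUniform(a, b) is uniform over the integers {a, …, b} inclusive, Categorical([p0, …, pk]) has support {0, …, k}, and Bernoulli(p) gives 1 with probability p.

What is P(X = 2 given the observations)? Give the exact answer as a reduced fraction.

P(X = 2 | obs) = 2/11

Enumerate traces; 8 have nonzero weight after conditioning:
  (Y=0, X=2, W=0, Z=1) weight 3/176
  (Y=0, X=2, W=0, Z=3) weight 3/176
  (Y=0, X=3, W=0, Z=0) weight 9/352
  (Y=0, X=3, W=0, Z=2) weight 3/88
  (Y=0, X=4, W=0, Z=1) weight 3/176
  (Y=0, X=4, W=0, Z=3) weight 3/176
  (Y=0, X=5, W=0, Z=0) weight 9/352
  (Y=0, X=5, W=0, Z=2) weight 3/88
Group by X:
  weight(X=2) = 3/88
  weight(X=3) = 21/352
  weight(X=4) = 3/88
  weight(X=5) = 21/352
Total weight = 3/88 + 21/352 + 3/88 + 21/352 = 3/16
P(X=2 | obs) = 3/88 / 3/16 = 2/11
P(X=3 | obs) = 21/352 / 3/16 = 7/22
P(X=4 | obs) = 3/88 / 3/16 = 2/11
P(X=5 | obs) = 21/352 / 3/16 = 7/22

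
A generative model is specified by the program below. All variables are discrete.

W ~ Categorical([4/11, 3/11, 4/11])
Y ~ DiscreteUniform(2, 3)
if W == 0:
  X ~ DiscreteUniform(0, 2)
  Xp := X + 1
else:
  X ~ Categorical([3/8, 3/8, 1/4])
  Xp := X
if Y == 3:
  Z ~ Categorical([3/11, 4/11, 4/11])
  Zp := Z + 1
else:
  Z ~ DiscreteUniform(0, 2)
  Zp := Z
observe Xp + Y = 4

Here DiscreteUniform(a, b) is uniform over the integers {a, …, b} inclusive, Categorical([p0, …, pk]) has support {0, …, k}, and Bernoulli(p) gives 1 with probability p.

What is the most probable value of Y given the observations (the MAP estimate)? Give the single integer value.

Enumerate traces; 18 have nonzero weight after conditioning:
  (W=0, Y=2, X=1, Z=0) weight 2/99
  (W=0, Y=2, X=1, Z=1) weight 2/99
  (W=0, Y=2, X=1, Z=2) weight 2/99
  (W=0, Y=3, X=0, Z=0) weight 2/121
  (W=0, Y=3, X=0, Z=1) weight 8/363
  (W=0, Y=3, X=0, Z=2) weight 8/363
  (W=1, Y=2, X=2, Z=0) weight 1/88
  (W=1, Y=2, X=2, Z=1) weight 1/88
  … 10 more
Group by Y:
  weight(Y=2) = 37/264
  weight(Y=3) = 95/528
Total weight = 37/264 + 95/528 = 169/528
P(Y=2 | obs) = 37/264 / 169/528 = 74/169
P(Y=3 | obs) = 95/528 / 169/528 = 95/169
argmax = 3

argmax_v P(Y = v | obs) = 3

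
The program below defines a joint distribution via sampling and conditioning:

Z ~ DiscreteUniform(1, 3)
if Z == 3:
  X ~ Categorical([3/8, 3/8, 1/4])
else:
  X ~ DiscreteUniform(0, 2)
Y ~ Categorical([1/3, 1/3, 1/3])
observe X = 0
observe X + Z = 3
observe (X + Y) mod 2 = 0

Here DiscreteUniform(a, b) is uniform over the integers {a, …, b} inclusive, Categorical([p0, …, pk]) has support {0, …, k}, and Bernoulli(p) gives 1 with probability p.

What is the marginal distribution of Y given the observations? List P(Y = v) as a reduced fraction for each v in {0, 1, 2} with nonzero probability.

P(Y=0) = 1/2, P(Y=2) = 1/2

Enumerate traces; 2 have nonzero weight after conditioning:
  (Z=3, X=0, Y=0) weight 1/24
  (Z=3, X=0, Y=2) weight 1/24
Group by Y:
  weight(Y=0) = 1/24
  weight(Y=2) = 1/24
Total weight = 1/24 + 1/24 = 1/12
P(Y=0 | obs) = 1/24 / 1/12 = 1/2
P(Y=2 | obs) = 1/24 / 1/12 = 1/2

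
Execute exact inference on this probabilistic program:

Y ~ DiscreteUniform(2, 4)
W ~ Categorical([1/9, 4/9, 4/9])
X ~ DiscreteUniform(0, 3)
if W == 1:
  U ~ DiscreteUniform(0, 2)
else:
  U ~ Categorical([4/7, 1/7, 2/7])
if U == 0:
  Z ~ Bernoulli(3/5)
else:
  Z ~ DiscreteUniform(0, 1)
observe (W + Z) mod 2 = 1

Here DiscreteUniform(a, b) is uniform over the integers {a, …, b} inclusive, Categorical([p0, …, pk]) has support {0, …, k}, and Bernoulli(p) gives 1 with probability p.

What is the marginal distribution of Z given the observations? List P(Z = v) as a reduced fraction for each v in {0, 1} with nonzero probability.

P(Z=0) = 392/977, P(Z=1) = 585/977

Enumerate traces; 108 have nonzero weight after conditioning:
  (Y=2, W=0, X=0, U=0, Z=1) weight 1/315
  (Y=2, W=0, X=0, U=1, Z=1) weight 1/1512
  (Y=2, W=0, X=0, U=2, Z=1) weight 1/756
  (Y=2, W=0, X=1, U=0, Z=1) weight 1/315
  (Y=2, W=0, X=1, U=1, Z=1) weight 1/1512
  (Y=2, W=0, X=1, U=2, Z=1) weight 1/756
  (Y=2, W=0, X=2, U=0, Z=1) weight 1/315
  (Y=2, W=0, X=2, U=1, Z=1) weight 1/1512
  (Y=2, W=1, X=0, U=0, Z=0) weight 2/405
  … 99 more
Group by Z:
  weight(Z=0) = 28/135
  weight(Z=1) = 13/42
Total weight = 28/135 + 13/42 = 977/1890
P(Z=0 | obs) = 28/135 / 977/1890 = 392/977
P(Z=1 | obs) = 13/42 / 977/1890 = 585/977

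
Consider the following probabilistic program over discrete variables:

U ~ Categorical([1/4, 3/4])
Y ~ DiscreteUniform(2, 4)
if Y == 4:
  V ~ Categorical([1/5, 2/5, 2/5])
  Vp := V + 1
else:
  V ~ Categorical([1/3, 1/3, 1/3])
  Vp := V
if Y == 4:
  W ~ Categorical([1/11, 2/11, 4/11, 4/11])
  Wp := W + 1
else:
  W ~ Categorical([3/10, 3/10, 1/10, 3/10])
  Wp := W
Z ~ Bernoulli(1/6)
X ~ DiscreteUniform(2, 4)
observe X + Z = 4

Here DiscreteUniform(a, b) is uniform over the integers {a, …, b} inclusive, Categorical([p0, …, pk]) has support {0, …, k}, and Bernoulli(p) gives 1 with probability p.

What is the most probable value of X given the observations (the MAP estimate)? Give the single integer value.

argmax_v P(X = v | obs) = 4

Enumerate traces; 144 have nonzero weight after conditioning:
  (U=0, Y=2, V=0, W=0, Z=0, X=4) weight 1/432
  (U=0, Y=2, V=0, W=0, Z=1, X=3) weight 1/2160
  (U=0, Y=2, V=0, W=1, Z=0, X=4) weight 1/432
  (U=0, Y=2, V=0, W=1, Z=1, X=3) weight 1/2160
  (U=0, Y=2, V=0, W=2, Z=0, X=4) weight 1/1296
  (U=0, Y=2, V=0, W=2, Z=1, X=3) weight 1/6480
  (U=0, Y=2, V=0, W=3, Z=0, X=4) weight 1/432
  (U=0, Y=2, V=0, W=3, Z=1, X=3) weight 1/2160
  … 136 more
Group by X:
  weight(X=3) = 1/18
  weight(X=4) = 5/18
Total weight = 1/18 + 5/18 = 1/3
P(X=3 | obs) = 1/18 / 1/3 = 1/6
P(X=4 | obs) = 5/18 / 1/3 = 5/6
argmax = 4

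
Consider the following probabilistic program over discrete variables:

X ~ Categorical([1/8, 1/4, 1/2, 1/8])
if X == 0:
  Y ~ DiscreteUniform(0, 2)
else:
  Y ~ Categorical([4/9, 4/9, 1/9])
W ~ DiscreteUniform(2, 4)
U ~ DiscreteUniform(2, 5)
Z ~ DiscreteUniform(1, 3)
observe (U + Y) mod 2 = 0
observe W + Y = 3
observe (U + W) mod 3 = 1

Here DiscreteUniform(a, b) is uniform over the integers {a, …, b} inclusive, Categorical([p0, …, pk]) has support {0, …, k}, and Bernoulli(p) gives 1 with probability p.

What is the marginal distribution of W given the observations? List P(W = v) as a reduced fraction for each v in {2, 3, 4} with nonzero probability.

Enumerate traces; 24 have nonzero weight after conditioning:
  (X=0, Y=0, W=3, U=4, Z=1) weight 1/864
  (X=0, Y=0, W=3, U=4, Z=2) weight 1/864
  (X=0, Y=0, W=3, U=4, Z=3) weight 1/864
  (X=0, Y=1, W=2, U=5, Z=1) weight 1/864
  (X=0, Y=1, W=2, U=5, Z=2) weight 1/864
  (X=0, Y=1, W=2, U=5, Z=3) weight 1/864
  (X=1, Y=0, W=3, U=4, Z=1) weight 1/324
  (X=1, Y=0, W=3, U=4, Z=2) weight 1/324
  … 16 more
Group by W:
  weight(W=2) = 31/864
  weight(W=3) = 31/864
Total weight = 31/864 + 31/864 = 31/432
P(W=2 | obs) = 31/864 / 31/432 = 1/2
P(W=3 | obs) = 31/864 / 31/432 = 1/2

P(W=2) = 1/2, P(W=3) = 1/2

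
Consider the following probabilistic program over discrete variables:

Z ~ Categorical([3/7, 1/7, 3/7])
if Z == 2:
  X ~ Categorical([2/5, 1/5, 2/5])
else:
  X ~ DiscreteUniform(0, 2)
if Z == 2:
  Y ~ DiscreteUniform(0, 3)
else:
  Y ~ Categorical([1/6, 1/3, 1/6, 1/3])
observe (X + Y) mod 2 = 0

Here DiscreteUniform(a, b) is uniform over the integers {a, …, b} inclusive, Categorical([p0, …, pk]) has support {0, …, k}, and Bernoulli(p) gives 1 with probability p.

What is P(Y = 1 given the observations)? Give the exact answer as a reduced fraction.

P(Y = 1 | obs) = 107/590

Enumerate traces; 18 have nonzero weight after conditioning:
  (Z=0, X=0, Y=0) weight 1/42
  (Z=0, X=0, Y=2) weight 1/42
  (Z=0, X=1, Y=1) weight 1/21
  (Z=0, X=1, Y=3) weight 1/21
  (Z=0, X=2, Y=0) weight 1/42
  (Z=0, X=2, Y=2) weight 1/42
  (Z=1, X=0, Y=0) weight 1/126
  (Z=1, X=0, Y=2) weight 1/126
  … 10 more
Group by Y:
  weight(Y=0) = 47/315
  weight(Y=1) = 107/1260
  weight(Y=2) = 47/315
  weight(Y=3) = 107/1260
Total weight = 47/315 + 107/1260 + 47/315 + 107/1260 = 59/126
P(Y=0 | obs) = 47/315 / 59/126 = 94/295
P(Y=1 | obs) = 107/1260 / 59/126 = 107/590
P(Y=2 | obs) = 47/315 / 59/126 = 94/295
P(Y=3 | obs) = 107/1260 / 59/126 = 107/590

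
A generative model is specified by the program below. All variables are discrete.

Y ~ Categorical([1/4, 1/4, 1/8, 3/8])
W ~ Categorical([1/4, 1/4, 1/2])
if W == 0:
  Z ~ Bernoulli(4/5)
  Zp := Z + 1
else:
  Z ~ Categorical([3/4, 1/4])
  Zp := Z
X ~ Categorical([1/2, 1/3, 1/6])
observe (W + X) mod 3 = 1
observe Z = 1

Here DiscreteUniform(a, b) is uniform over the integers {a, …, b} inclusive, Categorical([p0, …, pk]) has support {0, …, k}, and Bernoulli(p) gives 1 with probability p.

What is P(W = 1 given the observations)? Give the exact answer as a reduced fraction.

P(W = 1 | obs) = 5/19

Enumerate traces; 12 have nonzero weight after conditioning:
  (Y=0, W=0, Z=1, X=1) weight 1/60
  (Y=0, W=1, Z=1, X=0) weight 1/128
  (Y=0, W=2, Z=1, X=2) weight 1/192
  (Y=1, W=0, Z=1, X=1) weight 1/60
  (Y=1, W=1, Z=1, X=0) weight 1/128
  (Y=1, W=2, Z=1, X=2) weight 1/192
  (Y=2, W=0, Z=1, X=1) weight 1/120
  (Y=2, W=1, Z=1, X=0) weight 1/256
  … 4 more
Group by W:
  weight(W=0) = 1/15
  weight(W=1) = 1/32
  weight(W=2) = 1/48
Total weight = 1/15 + 1/32 + 1/48 = 19/160
P(W=0 | obs) = 1/15 / 19/160 = 32/57
P(W=1 | obs) = 1/32 / 19/160 = 5/19
P(W=2 | obs) = 1/48 / 19/160 = 10/57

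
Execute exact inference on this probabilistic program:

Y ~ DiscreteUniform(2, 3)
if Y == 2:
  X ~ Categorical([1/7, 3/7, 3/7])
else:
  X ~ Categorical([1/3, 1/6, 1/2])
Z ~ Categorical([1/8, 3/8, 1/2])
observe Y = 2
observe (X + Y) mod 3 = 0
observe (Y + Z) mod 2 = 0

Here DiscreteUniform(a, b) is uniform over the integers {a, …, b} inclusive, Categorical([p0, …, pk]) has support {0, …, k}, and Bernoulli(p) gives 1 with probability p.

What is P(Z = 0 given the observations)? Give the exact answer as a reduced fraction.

Enumerate traces; 2 have nonzero weight after conditioning:
  (Y=2, X=1, Z=0) weight 3/112
  (Y=2, X=1, Z=2) weight 3/28
Group by Z:
  weight(Z=0) = 3/112
  weight(Z=2) = 3/28
Total weight = 3/112 + 3/28 = 15/112
P(Z=0 | obs) = 3/112 / 15/112 = 1/5
P(Z=2 | obs) = 3/28 / 15/112 = 4/5

P(Z = 0 | obs) = 1/5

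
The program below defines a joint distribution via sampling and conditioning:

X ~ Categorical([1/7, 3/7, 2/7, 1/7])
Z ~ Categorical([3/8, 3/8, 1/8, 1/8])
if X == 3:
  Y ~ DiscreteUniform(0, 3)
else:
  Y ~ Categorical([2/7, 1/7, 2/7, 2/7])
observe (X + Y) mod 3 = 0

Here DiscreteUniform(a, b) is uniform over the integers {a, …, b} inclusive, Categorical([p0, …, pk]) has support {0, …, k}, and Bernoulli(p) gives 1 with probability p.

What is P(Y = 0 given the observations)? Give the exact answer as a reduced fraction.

Enumerate traces; 24 have nonzero weight after conditioning:
  (X=0, Z=0, Y=0) weight 3/196
  (X=0, Z=0, Y=3) weight 3/196
  (X=0, Z=1, Y=0) weight 3/196
  (X=0, Z=1, Y=3) weight 3/196
  (X=0, Z=2, Y=0) weight 1/196
  (X=0, Z=2, Y=3) weight 1/196
  (X=0, Z=3, Y=0) weight 1/196
  (X=0, Z=3, Y=3) weight 1/196
  (X=1, Z=0, Y=2) weight 9/196
  (X=2, Z=0, Y=1) weight 3/196
  … 14 more
Group by Y:
  weight(Y=0) = 15/196
  weight(Y=1) = 2/49
  weight(Y=2) = 6/49
  weight(Y=3) = 15/196
Total weight = 15/196 + 2/49 + 6/49 + 15/196 = 31/98
P(Y=0 | obs) = 15/196 / 31/98 = 15/62
P(Y=1 | obs) = 2/49 / 31/98 = 4/31
P(Y=2 | obs) = 6/49 / 31/98 = 12/31
P(Y=3 | obs) = 15/196 / 31/98 = 15/62

P(Y = 0 | obs) = 15/62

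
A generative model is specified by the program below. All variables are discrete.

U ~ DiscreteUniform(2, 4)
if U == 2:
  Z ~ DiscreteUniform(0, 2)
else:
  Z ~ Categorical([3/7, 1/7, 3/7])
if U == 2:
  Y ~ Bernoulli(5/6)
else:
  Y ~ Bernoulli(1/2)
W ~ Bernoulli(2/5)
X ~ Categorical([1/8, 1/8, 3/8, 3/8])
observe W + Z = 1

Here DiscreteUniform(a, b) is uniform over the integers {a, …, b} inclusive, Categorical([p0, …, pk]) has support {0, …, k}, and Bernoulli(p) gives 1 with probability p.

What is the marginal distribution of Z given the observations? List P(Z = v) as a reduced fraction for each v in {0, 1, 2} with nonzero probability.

P(Z=0) = 50/89, P(Z=1) = 39/89

Enumerate traces; 48 have nonzero weight after conditioning:
  (U=2, Z=0, Y=0, W=1, X=0) weight 1/1080
  (U=2, Z=0, Y=0, W=1, X=1) weight 1/1080
  (U=2, Z=0, Y=0, W=1, X=2) weight 1/360
  (U=2, Z=0, Y=0, W=1, X=3) weight 1/360
  (U=2, Z=0, Y=1, W=1, X=0) weight 1/216
  (U=2, Z=0, Y=1, W=1, X=1) weight 1/216
  (U=2, Z=0, Y=1, W=1, X=2) weight 1/72
  (U=2, Z=0, Y=1, W=1, X=3) weight 1/72
  (U=2, Z=1, Y=0, W=0, X=0) weight 1/720
  … 39 more
Group by Z:
  weight(Z=0) = 10/63
  weight(Z=1) = 13/105
Total weight = 10/63 + 13/105 = 89/315
P(Z=0 | obs) = 10/63 / 89/315 = 50/89
P(Z=1 | obs) = 13/105 / 89/315 = 39/89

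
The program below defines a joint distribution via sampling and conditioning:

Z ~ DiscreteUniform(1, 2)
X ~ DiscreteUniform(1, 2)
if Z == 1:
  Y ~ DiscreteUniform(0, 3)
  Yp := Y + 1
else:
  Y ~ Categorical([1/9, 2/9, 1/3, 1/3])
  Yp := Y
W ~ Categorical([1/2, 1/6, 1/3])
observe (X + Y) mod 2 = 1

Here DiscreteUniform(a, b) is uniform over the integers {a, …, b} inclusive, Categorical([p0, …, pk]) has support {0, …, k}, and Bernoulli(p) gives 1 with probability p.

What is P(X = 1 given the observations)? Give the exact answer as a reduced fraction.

P(X = 1 | obs) = 17/36

Enumerate traces; 24 have nonzero weight after conditioning:
  (Z=1, X=1, Y=0, W=0) weight 1/32
  (Z=1, X=1, Y=0, W=1) weight 1/96
  (Z=1, X=1, Y=0, W=2) weight 1/48
  (Z=1, X=1, Y=2, W=0) weight 1/32
  (Z=1, X=1, Y=2, W=1) weight 1/96
  (Z=1, X=1, Y=2, W=2) weight 1/48
  (Z=1, X=2, Y=1, W=0) weight 1/32
  (Z=1, X=2, Y=1, W=1) weight 1/96
  … 16 more
Group by X:
  weight(X=1) = 17/72
  weight(X=2) = 19/72
Total weight = 17/72 + 19/72 = 1/2
P(X=1 | obs) = 17/72 / 1/2 = 17/36
P(X=2 | obs) = 19/72 / 1/2 = 19/36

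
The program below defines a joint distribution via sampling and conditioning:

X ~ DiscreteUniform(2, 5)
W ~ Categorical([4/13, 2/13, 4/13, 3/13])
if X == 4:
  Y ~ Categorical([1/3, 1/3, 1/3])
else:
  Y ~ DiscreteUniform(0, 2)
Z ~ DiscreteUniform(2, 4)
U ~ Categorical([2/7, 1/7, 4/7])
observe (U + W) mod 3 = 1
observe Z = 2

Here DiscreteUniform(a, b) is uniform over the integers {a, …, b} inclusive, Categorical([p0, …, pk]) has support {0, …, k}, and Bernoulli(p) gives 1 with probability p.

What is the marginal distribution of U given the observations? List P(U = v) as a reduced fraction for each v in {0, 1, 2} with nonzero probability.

P(U=0) = 4/27, P(U=1) = 7/27, P(U=2) = 16/27

Enumerate traces; 48 have nonzero weight after conditioning:
  (X=2, W=0, Y=0, Z=2, U=1) weight 1/819
  (X=2, W=0, Y=1, Z=2, U=1) weight 1/819
  (X=2, W=0, Y=2, Z=2, U=1) weight 1/819
  (X=2, W=1, Y=0, Z=2, U=0) weight 1/819
  (X=2, W=1, Y=1, Z=2, U=0) weight 1/819
  (X=2, W=1, Y=2, Z=2, U=0) weight 1/819
  (X=2, W=2, Y=0, Z=2, U=2) weight 4/819
  (X=2, W=2, Y=1, Z=2, U=2) weight 4/819
  … 40 more
Group by U:
  weight(U=0) = 4/273
  weight(U=1) = 1/39
  weight(U=2) = 16/273
Total weight = 4/273 + 1/39 + 16/273 = 9/91
P(U=0 | obs) = 4/273 / 9/91 = 4/27
P(U=1 | obs) = 1/39 / 9/91 = 7/27
P(U=2 | obs) = 16/273 / 9/91 = 16/27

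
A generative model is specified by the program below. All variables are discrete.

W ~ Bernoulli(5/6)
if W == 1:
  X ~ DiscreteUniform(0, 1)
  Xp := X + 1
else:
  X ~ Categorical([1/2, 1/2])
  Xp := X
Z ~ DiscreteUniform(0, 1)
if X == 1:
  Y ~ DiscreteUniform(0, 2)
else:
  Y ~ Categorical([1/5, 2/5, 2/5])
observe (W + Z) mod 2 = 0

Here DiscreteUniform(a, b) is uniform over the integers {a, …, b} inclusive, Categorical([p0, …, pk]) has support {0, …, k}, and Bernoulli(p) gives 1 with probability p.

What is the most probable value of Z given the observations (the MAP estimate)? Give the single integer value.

argmax_v P(Z = v | obs) = 1

Enumerate traces; 12 have nonzero weight after conditioning:
  (W=0, X=0, Z=0, Y=0) weight 1/120
  (W=0, X=0, Z=0, Y=1) weight 1/60
  (W=0, X=0, Z=0, Y=2) weight 1/60
  (W=0, X=1, Z=0, Y=0) weight 1/72
  (W=0, X=1, Z=0, Y=1) weight 1/72
  (W=0, X=1, Z=0, Y=2) weight 1/72
  (W=1, X=0, Z=1, Y=0) weight 1/24
  (W=1, X=0, Z=1, Y=1) weight 1/12
  … 4 more
Group by Z:
  weight(Z=0) = 1/12
  weight(Z=1) = 5/12
Total weight = 1/12 + 5/12 = 1/2
P(Z=0 | obs) = 1/12 / 1/2 = 1/6
P(Z=1 | obs) = 5/12 / 1/2 = 5/6
argmax = 1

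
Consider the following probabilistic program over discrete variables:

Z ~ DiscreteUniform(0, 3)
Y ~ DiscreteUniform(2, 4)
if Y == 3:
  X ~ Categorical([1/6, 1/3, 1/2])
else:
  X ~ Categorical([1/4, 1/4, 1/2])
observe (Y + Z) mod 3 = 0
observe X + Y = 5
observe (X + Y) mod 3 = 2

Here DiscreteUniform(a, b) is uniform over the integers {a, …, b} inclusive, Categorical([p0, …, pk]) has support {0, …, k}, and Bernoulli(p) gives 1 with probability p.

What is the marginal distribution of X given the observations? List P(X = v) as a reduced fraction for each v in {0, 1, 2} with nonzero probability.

P(X=1) = 1/5, P(X=2) = 4/5

Enumerate traces; 3 have nonzero weight after conditioning:
  (Z=0, Y=3, X=2) weight 1/24
  (Z=2, Y=4, X=1) weight 1/48
  (Z=3, Y=3, X=2) weight 1/24
Group by X:
  weight(X=1) = 1/48
  weight(X=2) = 1/12
Total weight = 1/48 + 1/12 = 5/48
P(X=1 | obs) = 1/48 / 5/48 = 1/5
P(X=2 | obs) = 1/12 / 5/48 = 4/5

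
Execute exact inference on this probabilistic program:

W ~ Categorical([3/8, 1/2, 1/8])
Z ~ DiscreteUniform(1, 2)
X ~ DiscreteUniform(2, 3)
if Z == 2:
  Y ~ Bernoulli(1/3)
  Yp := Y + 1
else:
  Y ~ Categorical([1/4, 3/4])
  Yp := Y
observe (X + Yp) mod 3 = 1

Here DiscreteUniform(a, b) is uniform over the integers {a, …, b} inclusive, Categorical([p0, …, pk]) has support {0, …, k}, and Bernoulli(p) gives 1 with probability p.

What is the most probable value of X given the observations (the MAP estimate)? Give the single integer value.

Enumerate traces; 9 have nonzero weight after conditioning:
  (W=0, Z=1, X=3, Y=1) weight 9/128
  (W=0, Z=2, X=2, Y=1) weight 1/32
  (W=0, Z=2, X=3, Y=0) weight 1/16
  (W=1, Z=1, X=3, Y=1) weight 3/32
  (W=1, Z=2, X=2, Y=1) weight 1/24
  (W=1, Z=2, X=3, Y=0) weight 1/12
  (W=2, Z=1, X=3, Y=1) weight 3/128
  (W=2, Z=2, X=2, Y=1) weight 1/96
  … 1 more
Group by X:
  weight(X=2) = 1/12
  weight(X=3) = 17/48
Total weight = 1/12 + 17/48 = 7/16
P(X=2 | obs) = 1/12 / 7/16 = 4/21
P(X=3 | obs) = 17/48 / 7/16 = 17/21
argmax = 3

argmax_v P(X = v | obs) = 3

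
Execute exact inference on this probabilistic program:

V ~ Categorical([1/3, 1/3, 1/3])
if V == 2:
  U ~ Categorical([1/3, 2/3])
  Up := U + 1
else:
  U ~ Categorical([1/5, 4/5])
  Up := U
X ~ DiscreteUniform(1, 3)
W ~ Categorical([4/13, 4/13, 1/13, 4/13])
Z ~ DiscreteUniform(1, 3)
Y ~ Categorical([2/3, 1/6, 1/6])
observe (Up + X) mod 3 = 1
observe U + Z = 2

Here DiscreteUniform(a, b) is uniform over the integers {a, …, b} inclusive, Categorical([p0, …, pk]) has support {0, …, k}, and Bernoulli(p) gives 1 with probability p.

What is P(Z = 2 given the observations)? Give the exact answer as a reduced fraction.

Enumerate traces; 72 have nonzero weight after conditioning:
  (V=0, U=0, X=1, W=0, Z=2, Y=0) weight 8/5265
  (V=0, U=0, X=1, W=0, Z=2, Y=1) weight 2/5265
  (V=0, U=0, X=1, W=0, Z=2, Y=2) weight 2/5265
  (V=0, U=0, X=1, W=1, Z=2, Y=0) weight 8/5265
  (V=0, U=0, X=1, W=1, Z=2, Y=1) weight 2/5265
  (V=0, U=0, X=1, W=1, Z=2, Y=2) weight 2/5265
  (V=0, U=0, X=1, W=2, Z=2, Y=0) weight 2/5265
  (V=0, U=0, X=1, W=2, Z=2, Y=1) weight 1/10530
  (V=0, U=1, X=3, W=0, Z=1, Y=0) weight 32/5265
  … 63 more
Group by Z:
  weight(Z=1) = 34/405
  weight(Z=2) = 11/405
Total weight = 34/405 + 11/405 = 1/9
P(Z=1 | obs) = 34/405 / 1/9 = 34/45
P(Z=2 | obs) = 11/405 / 1/9 = 11/45

P(Z = 2 | obs) = 11/45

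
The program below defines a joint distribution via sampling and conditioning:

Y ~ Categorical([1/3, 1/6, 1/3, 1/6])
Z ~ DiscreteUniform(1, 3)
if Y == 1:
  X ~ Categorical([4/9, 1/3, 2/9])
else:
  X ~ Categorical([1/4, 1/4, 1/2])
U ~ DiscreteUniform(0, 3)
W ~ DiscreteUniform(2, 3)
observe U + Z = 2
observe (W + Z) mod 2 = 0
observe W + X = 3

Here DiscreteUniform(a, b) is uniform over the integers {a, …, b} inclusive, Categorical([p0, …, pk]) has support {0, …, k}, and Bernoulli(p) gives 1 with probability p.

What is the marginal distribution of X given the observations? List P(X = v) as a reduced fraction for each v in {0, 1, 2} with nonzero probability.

Enumerate traces; 8 have nonzero weight after conditioning:
  (Y=0, Z=1, X=0, U=1, W=3) weight 1/288
  (Y=0, Z=2, X=1, U=0, W=2) weight 1/288
  (Y=1, Z=1, X=0, U=1, W=3) weight 1/324
  (Y=1, Z=2, X=1, U=0, W=2) weight 1/432
  (Y=2, Z=1, X=0, U=1, W=3) weight 1/288
  (Y=2, Z=2, X=1, U=0, W=2) weight 1/288
  (Y=3, Z=1, X=0, U=1, W=3) weight 1/576
  (Y=3, Z=2, X=1, U=0, W=2) weight 1/576
Group by X:
  weight(X=0) = 61/5184
  weight(X=1) = 19/1728
Total weight = 61/5184 + 19/1728 = 59/2592
P(X=0 | obs) = 61/5184 / 59/2592 = 61/118
P(X=1 | obs) = 19/1728 / 59/2592 = 57/118

P(X=0) = 61/118, P(X=1) = 57/118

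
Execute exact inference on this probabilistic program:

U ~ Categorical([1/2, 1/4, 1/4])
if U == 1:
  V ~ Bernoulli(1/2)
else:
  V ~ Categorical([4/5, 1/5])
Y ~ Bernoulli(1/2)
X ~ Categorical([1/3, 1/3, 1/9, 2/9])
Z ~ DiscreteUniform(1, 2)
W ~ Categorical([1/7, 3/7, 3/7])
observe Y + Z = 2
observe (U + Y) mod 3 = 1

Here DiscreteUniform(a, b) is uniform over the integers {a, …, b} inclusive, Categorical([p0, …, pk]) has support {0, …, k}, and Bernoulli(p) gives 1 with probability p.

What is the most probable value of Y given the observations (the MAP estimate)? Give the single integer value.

argmax_v P(Y = v | obs) = 1

Enumerate traces; 48 have nonzero weight after conditioning:
  (U=0, V=0, Y=1, X=0, Z=1, W=0) weight 1/210
  (U=0, V=0, Y=1, X=0, Z=1, W=1) weight 1/70
  (U=0, V=0, Y=1, X=0, Z=1, W=2) weight 1/70
  (U=0, V=0, Y=1, X=1, Z=1, W=0) weight 1/210
  (U=0, V=0, Y=1, X=1, Z=1, W=1) weight 1/70
  (U=0, V=0, Y=1, X=1, Z=1, W=2) weight 1/70
  (U=0, V=0, Y=1, X=2, Z=1, W=0) weight 1/630
  (U=0, V=0, Y=1, X=2, Z=1, W=1) weight 1/210
  (U=1, V=0, Y=0, X=0, Z=2, W=0) weight 1/672
  … 39 more
Group by Y:
  weight(Y=0) = 1/16
  weight(Y=1) = 1/8
Total weight = 1/16 + 1/8 = 3/16
P(Y=0 | obs) = 1/16 / 3/16 = 1/3
P(Y=1 | obs) = 1/8 / 3/16 = 2/3
argmax = 1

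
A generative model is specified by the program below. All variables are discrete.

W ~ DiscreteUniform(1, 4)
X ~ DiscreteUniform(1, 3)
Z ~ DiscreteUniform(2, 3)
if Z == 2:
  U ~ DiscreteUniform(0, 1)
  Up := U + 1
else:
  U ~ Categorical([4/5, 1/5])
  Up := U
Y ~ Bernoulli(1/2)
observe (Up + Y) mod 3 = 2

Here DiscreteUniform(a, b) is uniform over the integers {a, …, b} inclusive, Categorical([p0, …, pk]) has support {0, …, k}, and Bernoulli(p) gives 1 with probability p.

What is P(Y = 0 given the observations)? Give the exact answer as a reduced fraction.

P(Y = 0 | obs) = 5/12

Enumerate traces; 36 have nonzero weight after conditioning:
  (W=1, X=1, Z=2, U=0, Y=1) weight 1/96
  (W=1, X=1, Z=2, U=1, Y=0) weight 1/96
  (W=1, X=1, Z=3, U=1, Y=1) weight 1/240
  (W=1, X=2, Z=2, U=0, Y=1) weight 1/96
  (W=1, X=2, Z=2, U=1, Y=0) weight 1/96
  (W=1, X=2, Z=3, U=1, Y=1) weight 1/240
  (W=1, X=3, Z=2, U=0, Y=1) weight 1/96
  (W=1, X=3, Z=2, U=1, Y=0) weight 1/96
  … 28 more
Group by Y:
  weight(Y=0) = 1/8
  weight(Y=1) = 7/40
Total weight = 1/8 + 7/40 = 3/10
P(Y=0 | obs) = 1/8 / 3/10 = 5/12
P(Y=1 | obs) = 7/40 / 3/10 = 7/12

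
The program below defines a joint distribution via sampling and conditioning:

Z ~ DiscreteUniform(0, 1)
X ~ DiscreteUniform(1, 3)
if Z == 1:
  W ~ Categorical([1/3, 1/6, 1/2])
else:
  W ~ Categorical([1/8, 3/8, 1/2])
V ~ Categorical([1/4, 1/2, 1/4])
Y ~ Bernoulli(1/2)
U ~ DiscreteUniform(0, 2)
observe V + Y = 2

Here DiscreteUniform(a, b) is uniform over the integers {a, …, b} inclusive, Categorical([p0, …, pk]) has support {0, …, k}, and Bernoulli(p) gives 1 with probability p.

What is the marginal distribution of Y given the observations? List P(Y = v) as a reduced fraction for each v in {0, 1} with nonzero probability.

P(Y=0) = 1/3, P(Y=1) = 2/3

Enumerate traces; 108 have nonzero weight after conditioning:
  (Z=0, X=1, W=0, V=1, Y=1, U=0) weight 1/576
  (Z=0, X=1, W=0, V=1, Y=1, U=1) weight 1/576
  (Z=0, X=1, W=0, V=1, Y=1, U=2) weight 1/576
  (Z=0, X=1, W=0, V=2, Y=0, U=0) weight 1/1152
  (Z=0, X=1, W=0, V=2, Y=0, U=1) weight 1/1152
  (Z=0, X=1, W=0, V=2, Y=0, U=2) weight 1/1152
  (Z=0, X=1, W=1, V=1, Y=1, U=0) weight 1/192
  (Z=0, X=1, W=1, V=1, Y=1, U=1) weight 1/192
  … 100 more
Group by Y:
  weight(Y=0) = 1/8
  weight(Y=1) = 1/4
Total weight = 1/8 + 1/4 = 3/8
P(Y=0 | obs) = 1/8 / 3/8 = 1/3
P(Y=1 | obs) = 1/4 / 3/8 = 2/3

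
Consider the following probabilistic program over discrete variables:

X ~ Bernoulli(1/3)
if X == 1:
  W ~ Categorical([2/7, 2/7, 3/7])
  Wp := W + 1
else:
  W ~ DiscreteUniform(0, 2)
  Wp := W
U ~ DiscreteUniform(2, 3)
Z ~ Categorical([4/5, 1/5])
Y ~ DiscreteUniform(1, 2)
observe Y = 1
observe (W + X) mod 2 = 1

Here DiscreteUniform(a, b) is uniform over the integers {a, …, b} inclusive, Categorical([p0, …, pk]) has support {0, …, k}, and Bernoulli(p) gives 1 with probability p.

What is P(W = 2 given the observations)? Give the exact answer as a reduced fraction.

P(W = 2 | obs) = 9/29

Enumerate traces; 12 have nonzero weight after conditioning:
  (X=0, W=1, U=2, Z=0, Y=1) weight 2/45
  (X=0, W=1, U=2, Z=1, Y=1) weight 1/90
  (X=0, W=1, U=3, Z=0, Y=1) weight 2/45
  (X=0, W=1, U=3, Z=1, Y=1) weight 1/90
  (X=1, W=0, U=2, Z=0, Y=1) weight 2/105
  (X=1, W=0, U=2, Z=1, Y=1) weight 1/210
  (X=1, W=0, U=3, Z=0, Y=1) weight 2/105
  (X=1, W=0, U=3, Z=1, Y=1) weight 1/210
  (X=1, W=2, U=2, Z=0, Y=1) weight 1/35
  … 3 more
Group by W:
  weight(W=0) = 1/21
  weight(W=1) = 1/9
  weight(W=2) = 1/14
Total weight = 1/21 + 1/9 + 1/14 = 29/126
P(W=0 | obs) = 1/21 / 29/126 = 6/29
P(W=1 | obs) = 1/9 / 29/126 = 14/29
P(W=2 | obs) = 1/14 / 29/126 = 9/29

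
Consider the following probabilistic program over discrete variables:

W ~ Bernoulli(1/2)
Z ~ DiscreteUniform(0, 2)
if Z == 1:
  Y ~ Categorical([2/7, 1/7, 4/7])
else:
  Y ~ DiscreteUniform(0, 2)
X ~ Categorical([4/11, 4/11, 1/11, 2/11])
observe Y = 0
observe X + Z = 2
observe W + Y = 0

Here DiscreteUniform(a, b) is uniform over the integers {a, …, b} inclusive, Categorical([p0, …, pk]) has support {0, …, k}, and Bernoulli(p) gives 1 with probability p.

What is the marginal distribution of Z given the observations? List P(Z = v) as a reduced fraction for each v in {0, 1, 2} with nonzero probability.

P(Z=0) = 7/59, P(Z=1) = 24/59, P(Z=2) = 28/59

Enumerate traces; 3 have nonzero weight after conditioning:
  (W=0, Z=0, Y=0, X=2) weight 1/198
  (W=0, Z=1, Y=0, X=1) weight 4/231
  (W=0, Z=2, Y=0, X=0) weight 2/99
Group by Z:
  weight(Z=0) = 1/198
  weight(Z=1) = 4/231
  weight(Z=2) = 2/99
Total weight = 1/198 + 4/231 + 2/99 = 59/1386
P(Z=0 | obs) = 1/198 / 59/1386 = 7/59
P(Z=1 | obs) = 4/231 / 59/1386 = 24/59
P(Z=2 | obs) = 2/99 / 59/1386 = 28/59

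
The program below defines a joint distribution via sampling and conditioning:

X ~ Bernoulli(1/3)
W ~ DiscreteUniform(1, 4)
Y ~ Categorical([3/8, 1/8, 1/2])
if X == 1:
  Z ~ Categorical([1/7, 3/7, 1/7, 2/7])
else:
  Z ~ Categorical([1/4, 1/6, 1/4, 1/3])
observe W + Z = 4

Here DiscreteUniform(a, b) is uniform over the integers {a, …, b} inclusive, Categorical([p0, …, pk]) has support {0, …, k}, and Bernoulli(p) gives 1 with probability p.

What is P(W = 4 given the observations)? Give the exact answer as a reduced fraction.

P(W = 4 | obs) = 3/14

Enumerate traces; 24 have nonzero weight after conditioning:
  (X=0, W=1, Y=0, Z=3) weight 1/48
  (X=0, W=1, Y=1, Z=3) weight 1/144
  (X=0, W=1, Y=2, Z=3) weight 1/36
  (X=0, W=2, Y=0, Z=2) weight 1/64
  (X=0, W=2, Y=1, Z=2) weight 1/192
  (X=0, W=2, Y=2, Z=2) weight 1/48
  (X=0, W=3, Y=0, Z=1) weight 1/96
  (X=0, W=3, Y=1, Z=1) weight 1/288
  (X=0, W=4, Y=0, Z=0) weight 1/64
  … 15 more
Group by W:
  weight(W=1) = 5/63
  weight(W=2) = 3/56
  weight(W=3) = 4/63
  weight(W=4) = 3/56
Total weight = 5/63 + 3/56 + 4/63 + 3/56 = 1/4
P(W=1 | obs) = 5/63 / 1/4 = 20/63
P(W=2 | obs) = 3/56 / 1/4 = 3/14
P(W=3 | obs) = 4/63 / 1/4 = 16/63
P(W=4 | obs) = 3/56 / 1/4 = 3/14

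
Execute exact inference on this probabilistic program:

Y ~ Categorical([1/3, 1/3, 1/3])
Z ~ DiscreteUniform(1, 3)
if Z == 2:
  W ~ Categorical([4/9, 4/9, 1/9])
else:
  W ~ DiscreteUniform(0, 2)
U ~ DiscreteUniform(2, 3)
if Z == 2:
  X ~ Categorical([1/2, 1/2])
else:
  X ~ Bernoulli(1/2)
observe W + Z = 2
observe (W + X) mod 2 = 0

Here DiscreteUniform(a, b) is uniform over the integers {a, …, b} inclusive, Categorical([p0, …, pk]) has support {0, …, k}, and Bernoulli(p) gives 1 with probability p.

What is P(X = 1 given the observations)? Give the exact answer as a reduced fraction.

P(X = 1 | obs) = 3/7

Enumerate traces; 12 have nonzero weight after conditioning:
  (Y=0, Z=1, W=1, U=2, X=1) weight 1/108
  (Y=0, Z=1, W=1, U=3, X=1) weight 1/108
  (Y=0, Z=2, W=0, U=2, X=0) weight 1/81
  (Y=0, Z=2, W=0, U=3, X=0) weight 1/81
  (Y=1, Z=1, W=1, U=2, X=1) weight 1/108
  (Y=1, Z=1, W=1, U=3, X=1) weight 1/108
  (Y=1, Z=2, W=0, U=2, X=0) weight 1/81
  (Y=1, Z=2, W=0, U=3, X=0) weight 1/81
  … 4 more
Group by X:
  weight(X=0) = 2/27
  weight(X=1) = 1/18
Total weight = 2/27 + 1/18 = 7/54
P(X=0 | obs) = 2/27 / 7/54 = 4/7
P(X=1 | obs) = 1/18 / 7/54 = 3/7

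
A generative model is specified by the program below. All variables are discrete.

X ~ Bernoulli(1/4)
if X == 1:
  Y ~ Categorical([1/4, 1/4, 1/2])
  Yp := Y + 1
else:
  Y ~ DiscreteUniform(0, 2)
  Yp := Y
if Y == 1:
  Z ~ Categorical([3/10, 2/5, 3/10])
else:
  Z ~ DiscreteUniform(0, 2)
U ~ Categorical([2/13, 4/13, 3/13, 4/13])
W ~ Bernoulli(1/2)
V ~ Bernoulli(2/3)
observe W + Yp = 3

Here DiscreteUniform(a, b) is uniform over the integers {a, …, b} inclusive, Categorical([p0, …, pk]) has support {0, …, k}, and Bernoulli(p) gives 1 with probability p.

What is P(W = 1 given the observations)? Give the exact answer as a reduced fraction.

Enumerate traces; 72 have nonzero weight after conditioning:
  (X=0, Y=2, Z=0, U=0, W=1, V=0) weight 1/468
  (X=0, Y=2, Z=0, U=0, W=1, V=1) weight 1/234
  (X=0, Y=2, Z=0, U=1, W=1, V=0) weight 1/234
  (X=0, Y=2, Z=0, U=1, W=1, V=1) weight 1/117
  (X=0, Y=2, Z=0, U=2, W=1, V=0) weight 1/312
  (X=0, Y=2, Z=0, U=2, W=1, V=1) weight 1/156
  (X=0, Y=2, Z=0, U=3, W=1, V=0) weight 1/234
  (X=0, Y=2, Z=0, U=3, W=1, V=1) weight 1/117
  (X=1, Y=2, Z=0, U=0, W=0, V=0) weight 1/936
  … 63 more
Group by W:
  weight(W=0) = 1/16
  weight(W=1) = 5/32
Total weight = 1/16 + 5/32 = 7/32
P(W=0 | obs) = 1/16 / 7/32 = 2/7
P(W=1 | obs) = 5/32 / 7/32 = 5/7

P(W = 1 | obs) = 5/7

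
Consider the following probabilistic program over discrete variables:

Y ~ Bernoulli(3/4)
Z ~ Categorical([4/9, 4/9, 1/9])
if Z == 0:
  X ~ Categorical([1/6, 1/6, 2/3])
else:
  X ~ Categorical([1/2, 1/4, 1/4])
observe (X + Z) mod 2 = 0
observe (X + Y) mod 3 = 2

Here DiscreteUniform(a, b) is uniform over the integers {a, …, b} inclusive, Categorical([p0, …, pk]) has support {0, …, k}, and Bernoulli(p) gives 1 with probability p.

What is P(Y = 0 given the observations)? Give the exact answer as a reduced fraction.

P(Y = 0 | obs) = 35/71

Enumerate traces; 3 have nonzero weight after conditioning:
  (Y=0, Z=0, X=2) weight 2/27
  (Y=0, Z=2, X=2) weight 1/144
  (Y=1, Z=1, X=1) weight 1/12
Group by Y:
  weight(Y=0) = 35/432
  weight(Y=1) = 1/12
Total weight = 35/432 + 1/12 = 71/432
P(Y=0 | obs) = 35/432 / 71/432 = 35/71
P(Y=1 | obs) = 1/12 / 71/432 = 36/71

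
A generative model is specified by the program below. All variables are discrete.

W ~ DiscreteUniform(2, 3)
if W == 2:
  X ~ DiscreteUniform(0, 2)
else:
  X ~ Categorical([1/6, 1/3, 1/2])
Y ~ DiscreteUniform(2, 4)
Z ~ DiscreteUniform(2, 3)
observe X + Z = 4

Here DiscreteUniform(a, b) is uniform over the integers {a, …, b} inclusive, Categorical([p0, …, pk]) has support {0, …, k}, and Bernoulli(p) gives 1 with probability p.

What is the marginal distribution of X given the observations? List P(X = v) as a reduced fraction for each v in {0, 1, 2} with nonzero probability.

P(X=1) = 4/9, P(X=2) = 5/9

Enumerate traces; 12 have nonzero weight after conditioning:
  (W=2, X=1, Y=2, Z=3) weight 1/36
  (W=2, X=1, Y=3, Z=3) weight 1/36
  (W=2, X=1, Y=4, Z=3) weight 1/36
  (W=2, X=2, Y=2, Z=2) weight 1/36
  (W=2, X=2, Y=3, Z=2) weight 1/36
  (W=2, X=2, Y=4, Z=2) weight 1/36
  (W=3, X=1, Y=2, Z=3) weight 1/36
  (W=3, X=1, Y=3, Z=3) weight 1/36
  … 4 more
Group by X:
  weight(X=1) = 1/6
  weight(X=2) = 5/24
Total weight = 1/6 + 5/24 = 3/8
P(X=1 | obs) = 1/6 / 3/8 = 4/9
P(X=2 | obs) = 5/24 / 3/8 = 5/9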